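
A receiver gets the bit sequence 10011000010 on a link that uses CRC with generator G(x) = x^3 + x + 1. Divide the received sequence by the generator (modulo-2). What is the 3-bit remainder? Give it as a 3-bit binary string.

101

Modulo-2 division of 10011000010 by 1011:
  pos 0: 1001 XOR 1011 = 0010
  pos 2: 1010 XOR 1011 = 0001
  pos 5: 1000 XOR 1011 = 0011
  pos 7: 1110 XOR 1011 = 0101
Remainder = 101 (nonzero — an error is detected).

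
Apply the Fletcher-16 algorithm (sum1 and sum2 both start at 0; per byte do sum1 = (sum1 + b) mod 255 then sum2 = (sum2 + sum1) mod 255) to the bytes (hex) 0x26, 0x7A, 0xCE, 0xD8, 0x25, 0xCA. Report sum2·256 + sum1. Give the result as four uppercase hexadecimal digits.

2438

Running sums (mod 255):
  after byte 0 (0x26): sum1=38, sum2=38
  after byte 1 (0x7A): sum1=160, sum2=198
  after byte 2 (0xCE): sum1=111, sum2=54
  after byte 3 (0xD8): sum1=72, sum2=126
  after byte 4 (0x25): sum1=109, sum2=235
  after byte 5 (0xCA): sum1=56, sum2=36
Checksum = sum2·256 + sum1 = 36·256 + 56 = 9272 = 0x2438.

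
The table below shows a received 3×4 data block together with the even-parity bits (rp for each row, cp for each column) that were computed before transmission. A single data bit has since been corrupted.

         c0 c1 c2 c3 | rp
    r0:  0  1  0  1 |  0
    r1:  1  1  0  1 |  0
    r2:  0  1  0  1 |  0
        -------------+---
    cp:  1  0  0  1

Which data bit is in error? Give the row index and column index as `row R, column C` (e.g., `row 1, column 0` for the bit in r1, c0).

Recompute each row's even parity and compare to rp:
  r0: data parity 0, sent rp 0 → ok
  r1: data parity 1, sent rp 0 → mismatch
  r2: data parity 0, sent rp 0 → ok
Recompute each column's even parity and compare to cp:
  c0: data parity 1, sent cp 1 → ok
  c1: data parity 1, sent cp 0 → mismatch
  c2: data parity 0, sent cp 0 → ok
  c3: data parity 1, sent cp 1 → ok
Exactly one row (r1) and one column (c1) fail → the flipped bit is at their intersection.

row 1, column 1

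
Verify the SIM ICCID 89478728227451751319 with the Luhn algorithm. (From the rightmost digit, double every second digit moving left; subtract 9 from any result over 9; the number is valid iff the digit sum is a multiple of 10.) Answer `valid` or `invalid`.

From the right, keep odd positions and double even positions (subtract 9 from any doubled value over 9):
  doubled (positions 2,4,...): 2 2 5 1 5 4 4 7 8 7 → sum 45
  kept (positions 1,3,...): 9 3 5 1 4 2 8 7 7 9 → sum 55
Total = 100.
100 mod 10 = 0, so the number is valid.

valid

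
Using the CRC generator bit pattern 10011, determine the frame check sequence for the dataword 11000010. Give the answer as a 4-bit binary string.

1111

Append 4 zeros: 110000100000. Divide by 10011 (XOR where the leading bit is 1):
  pos 0: 11000 XOR 10011 = 01011
  pos 1: 10110 XOR 10011 = 00101
  pos 3: 10110 XOR 10011 = 00101
  pos 5: 10100 XOR 10011 = 00111
  pos 7: 11100 XOR 10011 = 01111
Remainder (last 4 bits) = 1111. This is the CRC / FCS.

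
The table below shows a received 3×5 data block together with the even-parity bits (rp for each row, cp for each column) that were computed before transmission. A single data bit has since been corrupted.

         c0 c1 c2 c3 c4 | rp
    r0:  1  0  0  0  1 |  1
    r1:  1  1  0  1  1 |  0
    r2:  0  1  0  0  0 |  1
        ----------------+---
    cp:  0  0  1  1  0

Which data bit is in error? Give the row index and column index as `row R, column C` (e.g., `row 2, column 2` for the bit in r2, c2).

Recompute each row's even parity and compare to rp:
  r0: data parity 0, sent rp 1 → mismatch
  r1: data parity 0, sent rp 0 → ok
  r2: data parity 1, sent rp 1 → ok
Recompute each column's even parity and compare to cp:
  c0: data parity 0, sent cp 0 → ok
  c1: data parity 0, sent cp 0 → ok
  c2: data parity 0, sent cp 1 → mismatch
  c3: data parity 1, sent cp 1 → ok
  c4: data parity 0, sent cp 0 → ok
Exactly one row (r0) and one column (c2) fail → the flipped bit is at their intersection.

row 0, column 2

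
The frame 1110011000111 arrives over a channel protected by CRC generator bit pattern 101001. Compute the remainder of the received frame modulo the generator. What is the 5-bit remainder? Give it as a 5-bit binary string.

11010

Modulo-2 division of 1110011000111 by 101001:
  pos 0: 111001 XOR 101001 = 010000
  pos 1: 100001 XOR 101001 = 001000
  pos 3: 100000 XOR 101001 = 001001
  pos 5: 100101 XOR 101001 = 001100
  pos 7: 110011 XOR 101001 = 011010
Remainder = 11010 (nonzero — an error is detected).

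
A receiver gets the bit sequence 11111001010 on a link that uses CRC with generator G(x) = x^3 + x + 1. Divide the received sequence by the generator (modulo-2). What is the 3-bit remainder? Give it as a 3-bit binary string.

Modulo-2 division of 11111001010 by 1011:
  pos 0: 1111 XOR 1011 = 0100
  pos 1: 1001 XOR 1011 = 0010
  pos 3: 1000 XOR 1011 = 0011
  pos 5: 1110 XOR 1011 = 0101
  pos 6: 1011 XOR 1011 = 0000
Remainder = 000 (zero — the frame passes the CRC check).

000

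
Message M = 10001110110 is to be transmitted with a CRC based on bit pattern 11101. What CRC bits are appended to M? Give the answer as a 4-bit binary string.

0110

Append 4 zeros: 100011101100000. Divide by 11101 (XOR where the leading bit is 1):
  pos 0: 10001 XOR 11101 = 01100
  pos 1: 11001 XOR 11101 = 00100
  pos 3: 10010 XOR 11101 = 01111
  pos 4: 11111 XOR 11101 = 00010
  pos 7: 10100 XOR 11101 = 01001
  pos 8: 10010 XOR 11101 = 01111
  pos 9: 11110 XOR 11101 = 00011
Remainder (last 4 bits) = 0110. This is the CRC / FCS.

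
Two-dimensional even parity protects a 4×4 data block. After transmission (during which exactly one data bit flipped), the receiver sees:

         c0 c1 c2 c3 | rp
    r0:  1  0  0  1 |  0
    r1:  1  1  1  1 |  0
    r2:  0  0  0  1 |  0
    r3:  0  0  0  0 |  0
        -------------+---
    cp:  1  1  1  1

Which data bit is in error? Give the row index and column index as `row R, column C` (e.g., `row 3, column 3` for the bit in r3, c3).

Recompute each row's even parity and compare to rp:
  r0: data parity 0, sent rp 0 → ok
  r1: data parity 0, sent rp 0 → ok
  r2: data parity 1, sent rp 0 → mismatch
  r3: data parity 0, sent rp 0 → ok
Recompute each column's even parity and compare to cp:
  c0: data parity 0, sent cp 1 → mismatch
  c1: data parity 1, sent cp 1 → ok
  c2: data parity 1, sent cp 1 → ok
  c3: data parity 1, sent cp 1 → ok
Exactly one row (r2) and one column (c0) fail → the flipped bit is at their intersection.

row 2, column 0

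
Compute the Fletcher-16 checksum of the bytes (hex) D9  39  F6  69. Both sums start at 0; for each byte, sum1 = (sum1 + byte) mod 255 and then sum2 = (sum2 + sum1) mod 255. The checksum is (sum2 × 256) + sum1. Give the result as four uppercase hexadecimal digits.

Running sums (mod 255):
  after byte 0 (D9): sum1=217, sum2=217
  after byte 1 (39): sum1=19, sum2=236
  after byte 2 (F6): sum1=10, sum2=246
  after byte 3 (69): sum1=115, sum2=106
Checksum = sum2·256 + sum1 = 106·256 + 115 = 27251 = 0x6A73.

6A73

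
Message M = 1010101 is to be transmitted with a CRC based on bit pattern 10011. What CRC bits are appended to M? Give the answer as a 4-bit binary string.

Append 4 zeros: 10101010000. Divide by 10011 (XOR where the leading bit is 1):
  pos 0: 10101 XOR 10011 = 00110
  pos 2: 11001 XOR 10011 = 01010
  pos 3: 10100 XOR 10011 = 00111
  pos 5: 11100 XOR 10011 = 01111
  pos 6: 11110 XOR 10011 = 01101
Remainder (last 4 bits) = 1101. This is the CRC / FCS.

1101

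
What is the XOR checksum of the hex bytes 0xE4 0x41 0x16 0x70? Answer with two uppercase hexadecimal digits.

XOR the bytes together:
  start with 0xE4
  0xE4 ⊕ 0x41 = 0xA5
  0xA5 ⊕ 0x16 = 0xB3
  0xB3 ⊕ 0x70 = 0xC3

C3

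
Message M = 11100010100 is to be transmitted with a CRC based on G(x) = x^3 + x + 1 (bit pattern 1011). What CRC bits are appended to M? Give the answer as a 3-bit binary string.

Append 3 zeros: 11100010100000. Divide by 1011 (XOR where the leading bit is 1):
  pos 0: 1110 XOR 1011 = 0101
  pos 1: 1010 XOR 1011 = 0001
  pos 4: 1010 XOR 1011 = 0001
  pos 7: 1100 XOR 1011 = 0111
  pos 8: 1110 XOR 1011 = 0101
  pos 9: 1010 XOR 1011 = 0001
Remainder (last 3 bits) = 010. This is the CRC / FCS.

010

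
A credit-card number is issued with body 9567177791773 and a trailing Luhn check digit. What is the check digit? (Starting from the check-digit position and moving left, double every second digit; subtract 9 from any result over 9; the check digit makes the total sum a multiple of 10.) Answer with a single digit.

Partial digits right→left: 3 7 7 1 9 7 7 7 1 7 6 5 9
Double every second digit counting from the check-digit position (so the 1st, 3rd, 5th, ... of the partial from the right).
  doubled (with −9 where >9): 6 5 9 5 2 3 9 → sum 39
  kept as-is: 7 1 7 7 7 5 → sum 34
Total = 39 + 34 = 73.
Check digit = (10 − (73 mod 10)) mod 10 = 7.

7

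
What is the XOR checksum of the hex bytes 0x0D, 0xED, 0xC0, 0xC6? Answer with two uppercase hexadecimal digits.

E6

XOR the bytes together:
  start with 0x0D
  0x0D ⊕ 0xED = 0xE0
  0xE0 ⊕ 0xC0 = 0x20
  0x20 ⊕ 0xC6 = 0xE6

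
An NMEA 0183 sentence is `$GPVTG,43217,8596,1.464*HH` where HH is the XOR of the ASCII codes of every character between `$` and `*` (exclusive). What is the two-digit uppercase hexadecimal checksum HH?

66

XOR the ASCII codes of the payload characters:
  'G' = 0x47 → acc = 0x47
  'P' = 0x50 → acc = 0x17
  'V' = 0x56 → acc = 0x41
  'T' = 0x54 → acc = 0x15
  'G' = 0x47 → acc = 0x52
  ',' = 0x2C → acc = 0x7E
  '4' = 0x34 → acc = 0x4A
  '3' = 0x33 → acc = 0x79
  '2' = 0x32 → acc = 0x4B
  '1' = 0x31 → acc = 0x7A
  '7' = 0x37 → acc = 0x4D
  ',' = 0x2C → acc = 0x61
  '8' = 0x38 → acc = 0x59
  '5' = 0x35 → acc = 0x6C
  '9' = 0x39 → acc = 0x55
  '6' = 0x36 → acc = 0x63
  ',' = 0x2C → acc = 0x4F
  '1' = 0x31 → acc = 0x7E
  '.' = 0x2E → acc = 0x50
  '4' = 0x34 → acc = 0x64
  '6' = 0x36 → acc = 0x52
  '4' = 0x34 → acc = 0x66
Checksum = 0x66.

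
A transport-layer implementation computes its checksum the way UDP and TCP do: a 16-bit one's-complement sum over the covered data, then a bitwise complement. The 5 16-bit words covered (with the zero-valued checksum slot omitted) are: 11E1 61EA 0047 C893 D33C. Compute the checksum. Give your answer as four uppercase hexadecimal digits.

One's-complement addition (fold any carry out of bit 15 back into bit 0):
  0x11E1 + 0x61EA = 0x073CB
  0x73CB + 0x0047 = 0x07412
  0x7412 + 0xC893 = 0x13CA5 → wrap carry → 0x3CA6
  0x3CA6 + 0xD33C = 0x10FE2 → wrap carry → 0x0FE3
One's-complement sum = 0x0FE3.
Checksum = ~0x0FE3 & 0xFFFF = 0xF01C.

F01C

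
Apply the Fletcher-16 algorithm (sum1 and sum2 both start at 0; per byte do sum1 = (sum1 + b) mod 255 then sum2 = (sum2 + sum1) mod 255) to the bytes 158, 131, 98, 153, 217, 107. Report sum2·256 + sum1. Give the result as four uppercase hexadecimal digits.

Running sums (mod 255):
  after byte 0 (158): sum1=158, sum2=158
  after byte 1 (131): sum1=34, sum2=192
  after byte 2 (98): sum1=132, sum2=69
  after byte 3 (153): sum1=30, sum2=99
  after byte 4 (217): sum1=247, sum2=91
  after byte 5 (107): sum1=99, sum2=190
Checksum = sum2·256 + sum1 = 190·256 + 99 = 48739 = 0xBE63.

BE63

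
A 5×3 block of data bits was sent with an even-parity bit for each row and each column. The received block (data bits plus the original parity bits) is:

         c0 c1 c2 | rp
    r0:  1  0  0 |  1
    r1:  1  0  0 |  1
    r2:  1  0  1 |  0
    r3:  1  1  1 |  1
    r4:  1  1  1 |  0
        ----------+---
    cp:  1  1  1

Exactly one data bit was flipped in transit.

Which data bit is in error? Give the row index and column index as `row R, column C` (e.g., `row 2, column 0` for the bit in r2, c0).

row 4, column 1

Recompute each row's even parity and compare to rp:
  r0: data parity 1, sent rp 1 → ok
  r1: data parity 1, sent rp 1 → ok
  r2: data parity 0, sent rp 0 → ok
  r3: data parity 1, sent rp 1 → ok
  r4: data parity 1, sent rp 0 → mismatch
Recompute each column's even parity and compare to cp:
  c0: data parity 1, sent cp 1 → ok
  c1: data parity 0, sent cp 1 → mismatch
  c2: data parity 1, sent cp 1 → ok
Exactly one row (r4) and one column (c1) fail → the flipped bit is at their intersection.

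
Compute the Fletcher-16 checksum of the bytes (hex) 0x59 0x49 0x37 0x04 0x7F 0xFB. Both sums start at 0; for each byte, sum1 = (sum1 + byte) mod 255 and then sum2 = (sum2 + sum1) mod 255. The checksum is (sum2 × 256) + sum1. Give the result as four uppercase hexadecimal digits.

Running sums (mod 255):
  after byte 0 (0x59): sum1=89, sum2=89
  after byte 1 (0x49): sum1=162, sum2=251
  after byte 2 (0x37): sum1=217, sum2=213
  after byte 3 (0x04): sum1=221, sum2=179
  after byte 4 (0x7F): sum1=93, sum2=17
  after byte 5 (0xFB): sum1=89, sum2=106
Checksum = sum2·256 + sum1 = 106·256 + 89 = 27225 = 0x6A59.

6A59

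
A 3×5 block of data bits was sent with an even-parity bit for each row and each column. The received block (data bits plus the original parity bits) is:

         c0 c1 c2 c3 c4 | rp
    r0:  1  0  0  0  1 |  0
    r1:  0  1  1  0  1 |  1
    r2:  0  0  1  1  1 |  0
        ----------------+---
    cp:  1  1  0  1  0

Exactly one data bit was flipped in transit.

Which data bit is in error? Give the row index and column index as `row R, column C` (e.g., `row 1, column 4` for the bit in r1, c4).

Recompute each row's even parity and compare to rp:
  r0: data parity 0, sent rp 0 → ok
  r1: data parity 1, sent rp 1 → ok
  r2: data parity 1, sent rp 0 → mismatch
Recompute each column's even parity and compare to cp:
  c0: data parity 1, sent cp 1 → ok
  c1: data parity 1, sent cp 1 → ok
  c2: data parity 0, sent cp 0 → ok
  c3: data parity 1, sent cp 1 → ok
  c4: data parity 1, sent cp 0 → mismatch
Exactly one row (r2) and one column (c4) fail → the flipped bit is at their intersection.

row 2, column 4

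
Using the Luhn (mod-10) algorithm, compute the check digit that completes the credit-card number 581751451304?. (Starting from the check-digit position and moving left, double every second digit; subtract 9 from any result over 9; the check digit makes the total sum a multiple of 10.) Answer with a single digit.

5

Partial digits right→left: 4 0 3 1 5 4 1 5 7 1 8 5
Double every second digit counting from the check-digit position (so the 1st, 3rd, 5th, ... of the partial from the right).
  doubled (with −9 where >9): 8 6 1 2 5 7 → sum 29
  kept as-is: 0 1 4 5 1 5 → sum 16
Total = 29 + 16 = 45.
Check digit = (10 − (45 mod 10)) mod 10 = 5.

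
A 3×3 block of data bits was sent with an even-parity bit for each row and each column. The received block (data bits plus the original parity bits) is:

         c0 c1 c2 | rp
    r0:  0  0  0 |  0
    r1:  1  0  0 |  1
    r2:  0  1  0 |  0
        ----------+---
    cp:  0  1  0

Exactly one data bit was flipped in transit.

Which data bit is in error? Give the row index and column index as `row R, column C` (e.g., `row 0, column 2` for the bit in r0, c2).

Recompute each row's even parity and compare to rp:
  r0: data parity 0, sent rp 0 → ok
  r1: data parity 1, sent rp 1 → ok
  r2: data parity 1, sent rp 0 → mismatch
Recompute each column's even parity and compare to cp:
  c0: data parity 1, sent cp 0 → mismatch
  c1: data parity 1, sent cp 1 → ok
  c2: data parity 0, sent cp 0 → ok
Exactly one row (r2) and one column (c0) fail → the flipped bit is at their intersection.

row 2, column 0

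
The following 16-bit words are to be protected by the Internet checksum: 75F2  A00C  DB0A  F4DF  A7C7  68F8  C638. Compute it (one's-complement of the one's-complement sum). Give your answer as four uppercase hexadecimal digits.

One's-complement addition (fold any carry out of bit 15 back into bit 0):
  0x75F2 + 0xA00C = 0x115FE → wrap carry → 0x15FF
  0x15FF + 0xDB0A = 0x0F109
  0xF109 + 0xF4DF = 0x1E5E8 → wrap carry → 0xE5E9
  0xE5E9 + 0xA7C7 = 0x18DB0 → wrap carry → 0x8DB1
  0x8DB1 + 0x68F8 = 0x0F6A9
  0xF6A9 + 0xC638 = 0x1BCE1 → wrap carry → 0xBCE2
One's-complement sum = 0xBCE2.
Checksum = ~0xBCE2 & 0xFFFF = 0x431D.

431D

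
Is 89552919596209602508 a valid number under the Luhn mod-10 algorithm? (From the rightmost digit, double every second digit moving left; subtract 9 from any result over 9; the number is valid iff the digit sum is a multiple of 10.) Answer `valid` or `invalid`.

valid

From the right, keep odd positions and double even positions (subtract 9 from any doubled value over 9):
  doubled (positions 2,4,...): 0 4 3 0 3 1 2 4 1 7 → sum 25
  kept (positions 1,3,...): 8 5 0 9 2 9 9 9 5 9 → sum 65
Total = 90.
90 mod 10 = 0, so the number is valid.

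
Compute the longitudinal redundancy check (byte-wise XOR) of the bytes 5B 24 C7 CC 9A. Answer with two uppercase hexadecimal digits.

XOR the bytes together:
  start with 0x5B
  0x5B ⊕ 0x24 = 0x7F
  0x7F ⊕ 0xC7 = 0xB8
  0xB8 ⊕ 0xCC = 0x74
  0x74 ⊕ 0x9A = 0xEE

EE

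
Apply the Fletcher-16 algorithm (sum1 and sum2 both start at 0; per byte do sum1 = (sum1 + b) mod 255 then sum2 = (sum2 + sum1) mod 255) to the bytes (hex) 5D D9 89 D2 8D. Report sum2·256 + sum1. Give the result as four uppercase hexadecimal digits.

0A21

Running sums (mod 255):
  after byte 0 (5D): sum1=93, sum2=93
  after byte 1 (D9): sum1=55, sum2=148
  after byte 2 (89): sum1=192, sum2=85
  after byte 3 (D2): sum1=147, sum2=232
  after byte 4 (8D): sum1=33, sum2=10
Checksum = sum2·256 + sum1 = 10·256 + 33 = 2593 = 0x0A21.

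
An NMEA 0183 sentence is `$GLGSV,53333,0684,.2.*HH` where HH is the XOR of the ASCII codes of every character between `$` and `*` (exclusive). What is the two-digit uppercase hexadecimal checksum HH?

68

XOR the ASCII codes of the payload characters:
  'G' = 0x47 → acc = 0x47
  'L' = 0x4C → acc = 0x0B
  'G' = 0x47 → acc = 0x4C
  'S' = 0x53 → acc = 0x1F
  'V' = 0x56 → acc = 0x49
  ',' = 0x2C → acc = 0x65
  '5' = 0x35 → acc = 0x50
  '3' = 0x33 → acc = 0x63
  '3' = 0x33 → acc = 0x50
  '3' = 0x33 → acc = 0x63
  '3' = 0x33 → acc = 0x50
  ',' = 0x2C → acc = 0x7C
  '0' = 0x30 → acc = 0x4C
  '6' = 0x36 → acc = 0x7A
  '8' = 0x38 → acc = 0x42
  '4' = 0x34 → acc = 0x76
  ',' = 0x2C → acc = 0x5A
  '.' = 0x2E → acc = 0x74
  '2' = 0x32 → acc = 0x46
  '.' = 0x2E → acc = 0x68
Checksum = 0x68.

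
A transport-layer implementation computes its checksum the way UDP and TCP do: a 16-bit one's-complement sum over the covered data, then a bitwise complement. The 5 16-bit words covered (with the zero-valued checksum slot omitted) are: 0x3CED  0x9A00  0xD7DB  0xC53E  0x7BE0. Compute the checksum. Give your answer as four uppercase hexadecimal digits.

One's-complement addition (fold any carry out of bit 15 back into bit 0):
  0x3CED + 0x9A00 = 0x0D6ED
  0xD6ED + 0xD7DB = 0x1AEC8 → wrap carry → 0xAEC9
  0xAEC9 + 0xC53E = 0x17407 → wrap carry → 0x7408
  0x7408 + 0x7BE0 = 0x0EFE8
One's-complement sum = 0xEFE8.
Checksum = ~0xEFE8 & 0xFFFF = 0x1017.

1017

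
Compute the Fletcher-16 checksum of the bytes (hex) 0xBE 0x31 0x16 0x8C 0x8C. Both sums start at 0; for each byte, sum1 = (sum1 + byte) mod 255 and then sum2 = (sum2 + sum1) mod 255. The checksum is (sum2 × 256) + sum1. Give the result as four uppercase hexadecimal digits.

Running sums (mod 255):
  after byte 0 (0xBE): sum1=190, sum2=190
  after byte 1 (0x31): sum1=239, sum2=174
  after byte 2 (0x16): sum1=6, sum2=180
  after byte 3 (0x8C): sum1=146, sum2=71
  after byte 4 (0x8C): sum1=31, sum2=102
Checksum = sum2·256 + sum1 = 102·256 + 31 = 26143 = 0x661F.

661F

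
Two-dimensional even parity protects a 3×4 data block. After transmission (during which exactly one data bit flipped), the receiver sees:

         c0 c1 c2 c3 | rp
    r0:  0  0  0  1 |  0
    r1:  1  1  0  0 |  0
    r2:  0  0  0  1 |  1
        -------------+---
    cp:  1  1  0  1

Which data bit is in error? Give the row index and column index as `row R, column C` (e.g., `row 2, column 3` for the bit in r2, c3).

Recompute each row's even parity and compare to rp:
  r0: data parity 1, sent rp 0 → mismatch
  r1: data parity 0, sent rp 0 → ok
  r2: data parity 1, sent rp 1 → ok
Recompute each column's even parity and compare to cp:
  c0: data parity 1, sent cp 1 → ok
  c1: data parity 1, sent cp 1 → ok
  c2: data parity 0, sent cp 0 → ok
  c3: data parity 0, sent cp 1 → mismatch
Exactly one row (r0) and one column (c3) fail → the flipped bit is at their intersection.

row 0, column 3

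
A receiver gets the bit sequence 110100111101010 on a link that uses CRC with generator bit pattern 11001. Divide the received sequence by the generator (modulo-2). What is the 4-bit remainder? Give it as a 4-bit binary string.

0000

Modulo-2 division of 110100111101010 by 11001:
  pos 0: 11010 XOR 11001 = 00011
  pos 3: 11011 XOR 11001 = 00010
  pos 6: 10110 XOR 11001 = 01111
  pos 7: 11111 XOR 11001 = 00110
  pos 9: 11001 XOR 11001 = 00000
Remainder = 0000 (zero — the frame passes the CRC check).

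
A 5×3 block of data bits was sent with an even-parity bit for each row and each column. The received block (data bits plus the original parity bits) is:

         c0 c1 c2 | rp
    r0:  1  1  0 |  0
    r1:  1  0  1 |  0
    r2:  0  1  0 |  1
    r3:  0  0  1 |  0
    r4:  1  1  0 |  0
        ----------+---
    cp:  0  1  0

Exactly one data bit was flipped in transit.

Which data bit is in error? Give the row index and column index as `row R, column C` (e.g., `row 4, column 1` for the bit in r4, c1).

Recompute each row's even parity and compare to rp:
  r0: data parity 0, sent rp 0 → ok
  r1: data parity 0, sent rp 0 → ok
  r2: data parity 1, sent rp 1 → ok
  r3: data parity 1, sent rp 0 → mismatch
  r4: data parity 0, sent rp 0 → ok
Recompute each column's even parity and compare to cp:
  c0: data parity 1, sent cp 0 → mismatch
  c1: data parity 1, sent cp 1 → ok
  c2: data parity 0, sent cp 0 → ok
Exactly one row (r3) and one column (c0) fail → the flipped bit is at their intersection.

row 3, column 0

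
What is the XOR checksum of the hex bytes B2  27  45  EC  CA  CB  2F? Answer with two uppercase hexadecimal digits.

XOR the bytes together:
  start with 0xB2
  0xB2 ⊕ 0x27 = 0x95
  0x95 ⊕ 0x45 = 0xD0
  0xD0 ⊕ 0xEC = 0x3C
  0x3C ⊕ 0xCA = 0xF6
  0xF6 ⊕ 0xCB = 0x3D
  0x3D ⊕ 0x2F = 0x12

12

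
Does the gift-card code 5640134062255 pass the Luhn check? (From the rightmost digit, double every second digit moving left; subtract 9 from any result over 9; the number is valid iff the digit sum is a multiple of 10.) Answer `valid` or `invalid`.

From the right, keep odd positions and double even positions (subtract 9 from any doubled value over 9):
  doubled (positions 2,4,...): 1 4 0 6 0 3 → sum 14
  kept (positions 1,3,...): 5 2 6 4 1 4 5 → sum 27
Total = 41.
41 mod 10 = 1, so the number is invalid.

invalid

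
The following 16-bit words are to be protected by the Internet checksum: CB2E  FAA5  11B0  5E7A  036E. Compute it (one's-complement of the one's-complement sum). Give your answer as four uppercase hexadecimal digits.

One's-complement addition (fold any carry out of bit 15 back into bit 0):
  0xCB2E + 0xFAA5 = 0x1C5D3 → wrap carry → 0xC5D4
  0xC5D4 + 0x11B0 = 0x0D784
  0xD784 + 0x5E7A = 0x135FE → wrap carry → 0x35FF
  0x35FF + 0x036E = 0x0396D
One's-complement sum = 0x396D.
Checksum = ~0x396D & 0xFFFF = 0xC692.

C692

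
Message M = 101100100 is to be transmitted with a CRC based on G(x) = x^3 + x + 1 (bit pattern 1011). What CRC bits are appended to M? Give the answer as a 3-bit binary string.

111

Append 3 zeros: 101100100000. Divide by 1011 (XOR where the leading bit is 1):
  pos 0: 1011 XOR 1011 = 0000
  pos 6: 1000 XOR 1011 = 0011
  pos 8: 1100 XOR 1011 = 0111
Remainder (last 3 bits) = 111. This is the CRC / FCS.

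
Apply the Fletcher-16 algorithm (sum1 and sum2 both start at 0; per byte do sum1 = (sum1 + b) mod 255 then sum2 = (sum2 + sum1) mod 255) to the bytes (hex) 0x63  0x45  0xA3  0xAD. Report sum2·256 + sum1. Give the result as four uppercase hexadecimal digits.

52F9

Running sums (mod 255):
  after byte 0 (0x63): sum1=99, sum2=99
  after byte 1 (0x45): sum1=168, sum2=12
  after byte 2 (0xA3): sum1=76, sum2=88
  after byte 3 (0xAD): sum1=249, sum2=82
Checksum = sum2·256 + sum1 = 82·256 + 249 = 21241 = 0x52F9.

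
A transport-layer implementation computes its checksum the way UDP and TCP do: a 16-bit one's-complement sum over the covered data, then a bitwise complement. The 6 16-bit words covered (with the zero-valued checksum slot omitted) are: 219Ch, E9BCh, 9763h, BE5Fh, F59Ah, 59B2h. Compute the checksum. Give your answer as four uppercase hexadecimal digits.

4F96

One's-complement addition (fold any carry out of bit 15 back into bit 0):
  0x219C + 0xE9BC = 0x10B58 → wrap carry → 0x0B59
  0x0B59 + 0x9763 = 0x0A2BC
  0xA2BC + 0xBE5F = 0x1611B → wrap carry → 0x611C
  0x611C + 0xF59A = 0x156B6 → wrap carry → 0x56B7
  0x56B7 + 0x59B2 = 0x0B069
One's-complement sum = 0xB069.
Checksum = ~0xB069 & 0xFFFF = 0x4F96.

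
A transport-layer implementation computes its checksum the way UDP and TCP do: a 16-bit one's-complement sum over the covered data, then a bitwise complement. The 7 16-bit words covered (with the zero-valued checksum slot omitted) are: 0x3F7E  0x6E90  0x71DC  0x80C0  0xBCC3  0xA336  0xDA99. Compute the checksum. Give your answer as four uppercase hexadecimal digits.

One's-complement addition (fold any carry out of bit 15 back into bit 0):
  0x3F7E + 0x6E90 = 0x0AE0E
  0xAE0E + 0x71DC = 0x11FEA → wrap carry → 0x1FEB
  0x1FEB + 0x80C0 = 0x0A0AB
  0xA0AB + 0xBCC3 = 0x15D6E → wrap carry → 0x5D6F
  0x5D6F + 0xA336 = 0x100A5 → wrap carry → 0x00A6
  0x00A6 + 0xDA99 = 0x0DB3F
One's-complement sum = 0xDB3F.
Checksum = ~0xDB3F & 0xFFFF = 0x24C0.

24C0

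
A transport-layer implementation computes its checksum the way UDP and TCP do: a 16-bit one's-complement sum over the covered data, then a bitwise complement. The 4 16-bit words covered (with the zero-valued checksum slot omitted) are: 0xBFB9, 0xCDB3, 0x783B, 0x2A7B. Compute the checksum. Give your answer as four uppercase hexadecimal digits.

CFDB

One's-complement addition (fold any carry out of bit 15 back into bit 0):
  0xBFB9 + 0xCDB3 = 0x18D6C → wrap carry → 0x8D6D
  0x8D6D + 0x783B = 0x105A8 → wrap carry → 0x05A9
  0x05A9 + 0x2A7B = 0x03024
One's-complement sum = 0x3024.
Checksum = ~0x3024 & 0xFFFF = 0xCFDB.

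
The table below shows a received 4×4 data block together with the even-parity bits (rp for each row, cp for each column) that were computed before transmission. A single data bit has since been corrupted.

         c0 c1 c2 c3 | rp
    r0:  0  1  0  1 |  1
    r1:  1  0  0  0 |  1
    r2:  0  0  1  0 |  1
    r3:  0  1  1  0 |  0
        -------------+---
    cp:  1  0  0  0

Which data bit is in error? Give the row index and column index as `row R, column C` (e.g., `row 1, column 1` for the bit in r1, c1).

Recompute each row's even parity and compare to rp:
  r0: data parity 0, sent rp 1 → mismatch
  r1: data parity 1, sent rp 1 → ok
  r2: data parity 1, sent rp 1 → ok
  r3: data parity 0, sent rp 0 → ok
Recompute each column's even parity and compare to cp:
  c0: data parity 1, sent cp 1 → ok
  c1: data parity 0, sent cp 0 → ok
  c2: data parity 0, sent cp 0 → ok
  c3: data parity 1, sent cp 0 → mismatch
Exactly one row (r0) and one column (c3) fail → the flipped bit is at their intersection.

row 0, column 3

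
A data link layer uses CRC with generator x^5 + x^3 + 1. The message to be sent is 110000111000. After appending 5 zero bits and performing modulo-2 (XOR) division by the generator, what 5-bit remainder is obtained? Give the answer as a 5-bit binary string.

Append 5 zeros: 11000011100000000. Divide by 101001 (XOR where the leading bit is 1):
  pos 0: 110000 XOR 101001 = 011001
  pos 1: 110011 XOR 101001 = 011010
  pos 2: 110101 XOR 101001 = 011100
  pos 3: 111001 XOR 101001 = 010000
  pos 4: 100000 XOR 101001 = 001001
  pos 6: 100100 XOR 101001 = 001101
  pos 8: 110100 XOR 101001 = 011101
  pos 9: 111010 XOR 101001 = 010011
  pos 10: 100110 XOR 101001 = 001111
Remainder (last 5 bits) = 11110. This is the CRC / FCS.

11110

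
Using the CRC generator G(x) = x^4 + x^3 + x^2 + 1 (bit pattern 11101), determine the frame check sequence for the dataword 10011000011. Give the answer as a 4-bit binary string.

1110

Append 4 zeros: 100110000110000. Divide by 11101 (XOR where the leading bit is 1):
  pos 0: 10011 XOR 11101 = 01110
  pos 1: 11100 XOR 11101 = 00001
  pos 5: 10001 XOR 11101 = 01100
  pos 6: 11001 XOR 11101 = 00100
  pos 8: 10000 XOR 11101 = 01101
  pos 9: 11010 XOR 11101 = 00111
Remainder (last 4 bits) = 1110. This is the CRC / FCS.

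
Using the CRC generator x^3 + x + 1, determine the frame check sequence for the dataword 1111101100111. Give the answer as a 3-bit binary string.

011

Append 3 zeros: 1111101100111000. Divide by 1011 (XOR where the leading bit is 1):
  pos 0: 1111 XOR 1011 = 0100
  pos 1: 1001 XOR 1011 = 0010
  pos 3: 1001 XOR 1011 = 0010
  pos 5: 1010 XOR 1011 = 0001
  pos 8: 1011 XOR 1011 = 0000
  pos 12: 1000 XOR 1011 = 0011
Remainder (last 3 bits) = 011. This is the CRC / FCS.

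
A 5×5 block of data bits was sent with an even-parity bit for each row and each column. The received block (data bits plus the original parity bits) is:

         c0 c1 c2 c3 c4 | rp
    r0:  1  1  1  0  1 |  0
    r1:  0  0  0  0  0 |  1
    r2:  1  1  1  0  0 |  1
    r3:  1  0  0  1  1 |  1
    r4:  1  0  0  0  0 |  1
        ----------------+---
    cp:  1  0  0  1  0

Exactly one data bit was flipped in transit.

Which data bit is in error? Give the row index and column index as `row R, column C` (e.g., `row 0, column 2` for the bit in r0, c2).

Recompute each row's even parity and compare to rp:
  r0: data parity 0, sent rp 0 → ok
  r1: data parity 0, sent rp 1 → mismatch
  r2: data parity 1, sent rp 1 → ok
  r3: data parity 1, sent rp 1 → ok
  r4: data parity 1, sent rp 1 → ok
Recompute each column's even parity and compare to cp:
  c0: data parity 0, sent cp 1 → mismatch
  c1: data parity 0, sent cp 0 → ok
  c2: data parity 0, sent cp 0 → ok
  c3: data parity 1, sent cp 1 → ok
  c4: data parity 0, sent cp 0 → ok
Exactly one row (r1) and one column (c0) fail → the flipped bit is at their intersection.

row 1, column 0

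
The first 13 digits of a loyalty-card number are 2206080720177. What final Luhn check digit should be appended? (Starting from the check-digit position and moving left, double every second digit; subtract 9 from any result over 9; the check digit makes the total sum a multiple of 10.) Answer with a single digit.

5

Partial digits right→left: 7 7 1 0 2 7 0 8 0 6 0 2 2
Double every second digit counting from the check-digit position (so the 1st, 3rd, 5th, ... of the partial from the right).
  doubled (with −9 where >9): 5 2 4 0 0 0 4 → sum 15
  kept as-is: 7 0 7 8 6 2 → sum 30
Total = 15 + 30 = 45.
Check digit = (10 − (45 mod 10)) mod 10 = 5.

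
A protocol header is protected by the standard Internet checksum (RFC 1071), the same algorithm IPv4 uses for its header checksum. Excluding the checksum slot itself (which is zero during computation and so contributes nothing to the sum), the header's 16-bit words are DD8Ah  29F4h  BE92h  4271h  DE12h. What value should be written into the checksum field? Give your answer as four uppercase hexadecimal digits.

One's-complement addition (fold any carry out of bit 15 back into bit 0):
  0xDD8A + 0x29F4 = 0x1077E → wrap carry → 0x077F
  0x077F + 0xBE92 = 0x0C611
  0xC611 + 0x4271 = 0x10882 → wrap carry → 0x0883
  0x0883 + 0xDE12 = 0x0E695
One's-complement sum = 0xE695.
Checksum = ~0xE695 & 0xFFFF = 0x196A.

196A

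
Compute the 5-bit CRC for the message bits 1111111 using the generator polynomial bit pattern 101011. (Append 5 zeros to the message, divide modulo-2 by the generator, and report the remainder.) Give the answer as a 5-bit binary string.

Append 5 zeros: 111111100000. Divide by 101011 (XOR where the leading bit is 1):
  pos 0: 111111 XOR 101011 = 010100
  pos 1: 101001 XOR 101011 = 000010
  pos 5: 100000 XOR 101011 = 001011
Remainder (last 5 bits) = 10110. This is the CRC / FCS.

10110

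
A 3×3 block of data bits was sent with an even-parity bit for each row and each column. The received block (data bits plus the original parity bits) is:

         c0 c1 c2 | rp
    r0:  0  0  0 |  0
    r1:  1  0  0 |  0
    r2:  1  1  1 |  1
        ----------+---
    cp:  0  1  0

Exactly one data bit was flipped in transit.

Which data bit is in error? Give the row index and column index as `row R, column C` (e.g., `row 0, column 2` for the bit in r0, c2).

row 1, column 2

Recompute each row's even parity and compare to rp:
  r0: data parity 0, sent rp 0 → ok
  r1: data parity 1, sent rp 0 → mismatch
  r2: data parity 1, sent rp 1 → ok
Recompute each column's even parity and compare to cp:
  c0: data parity 0, sent cp 0 → ok
  c1: data parity 1, sent cp 1 → ok
  c2: data parity 1, sent cp 0 → mismatch
Exactly one row (r1) and one column (c2) fail → the flipped bit is at their intersection.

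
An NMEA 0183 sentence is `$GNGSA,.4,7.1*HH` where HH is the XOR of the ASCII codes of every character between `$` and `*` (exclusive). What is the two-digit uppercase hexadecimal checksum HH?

6E

XOR the ASCII codes of the payload characters:
  'G' = 0x47 → acc = 0x47
  'N' = 0x4E → acc = 0x09
  'G' = 0x47 → acc = 0x4E
  'S' = 0x53 → acc = 0x1D
  'A' = 0x41 → acc = 0x5C
  ',' = 0x2C → acc = 0x70
  '.' = 0x2E → acc = 0x5E
  '4' = 0x34 → acc = 0x6A
  ',' = 0x2C → acc = 0x46
  '7' = 0x37 → acc = 0x71
  '.' = 0x2E → acc = 0x5F
  '1' = 0x31 → acc = 0x6E
Checksum = 0x6E.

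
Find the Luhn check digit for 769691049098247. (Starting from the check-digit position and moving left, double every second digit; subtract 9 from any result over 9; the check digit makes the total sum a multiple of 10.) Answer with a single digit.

1

Partial digits right→left: 7 4 2 8 9 0 9 4 0 1 9 6 9 6 7
Double every second digit counting from the check-digit position (so the 1st, 3rd, 5th, ... of the partial from the right).
  doubled (with −9 where >9): 5 4 9 9 0 9 9 5 → sum 50
  kept as-is: 4 8 0 4 1 6 6 → sum 29
Total = 50 + 29 = 79.
Check digit = (10 − (79 mod 10)) mod 10 = 1.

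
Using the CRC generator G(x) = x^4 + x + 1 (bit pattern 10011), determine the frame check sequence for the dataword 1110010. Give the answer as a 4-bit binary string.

1110

Append 4 zeros: 11100100000. Divide by 10011 (XOR where the leading bit is 1):
  pos 0: 11100 XOR 10011 = 01111
  pos 1: 11111 XOR 10011 = 01100
  pos 2: 11000 XOR 10011 = 01011
  pos 3: 10110 XOR 10011 = 00101
  pos 5: 10100 XOR 10011 = 00111
Remainder (last 4 bits) = 1110. This is the CRC / FCS.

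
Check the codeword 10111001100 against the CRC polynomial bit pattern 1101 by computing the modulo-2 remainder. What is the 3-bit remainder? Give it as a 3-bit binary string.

001

Modulo-2 division of 10111001100 by 1101:
  pos 0: 1011 XOR 1101 = 0110
  pos 1: 1101 XOR 1101 = 0000
  pos 7: 1100 XOR 1101 = 0001
Remainder = 001 (nonzero — an error is detected).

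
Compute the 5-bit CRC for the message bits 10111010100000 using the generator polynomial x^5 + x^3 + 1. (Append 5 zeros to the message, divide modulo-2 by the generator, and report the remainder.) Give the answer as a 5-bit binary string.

Append 5 zeros: 1011101010000000000. Divide by 101001 (XOR where the leading bit is 1):
  pos 0: 101110 XOR 101001 = 000111
  pos 3: 111101 XOR 101001 = 010100
  pos 4: 101000 XOR 101001 = 000001
  pos 9: 100000 XOR 101001 = 001001
  pos 11: 100100 XOR 101001 = 001101
  pos 13: 110100 XOR 101001 = 011101
Remainder (last 5 bits) = 11101. This is the CRC / FCS.

11101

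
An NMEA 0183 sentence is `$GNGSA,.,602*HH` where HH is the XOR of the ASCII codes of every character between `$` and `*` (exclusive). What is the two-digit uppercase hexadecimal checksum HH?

XOR the ASCII codes of the payload characters:
  'G' = 0x47 → acc = 0x47
  'N' = 0x4E → acc = 0x09
  'G' = 0x47 → acc = 0x4E
  'S' = 0x53 → acc = 0x1D
  'A' = 0x41 → acc = 0x5C
  ',' = 0x2C → acc = 0x70
  '.' = 0x2E → acc = 0x5E
  ',' = 0x2C → acc = 0x72
  '6' = 0x36 → acc = 0x44
  '0' = 0x30 → acc = 0x74
  '2' = 0x32 → acc = 0x46
Checksum = 0x46.

46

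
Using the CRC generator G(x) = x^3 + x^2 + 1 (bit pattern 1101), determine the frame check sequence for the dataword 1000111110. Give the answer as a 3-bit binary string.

010

Append 3 zeros: 1000111110000. Divide by 1101 (XOR where the leading bit is 1):
  pos 0: 1000 XOR 1101 = 0101
  pos 1: 1011 XOR 1101 = 0110
  pos 2: 1101 XOR 1101 = 0000
  pos 6: 1110 XOR 1101 = 0011
  pos 8: 1100 XOR 1101 = 0001
Remainder (last 3 bits) = 010. This is the CRC / FCS.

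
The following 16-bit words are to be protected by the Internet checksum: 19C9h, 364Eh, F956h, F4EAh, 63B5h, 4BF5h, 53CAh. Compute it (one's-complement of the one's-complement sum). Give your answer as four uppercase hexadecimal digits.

BE31

One's-complement addition (fold any carry out of bit 15 back into bit 0):
  0x19C9 + 0x364E = 0x05017
  0x5017 + 0xF956 = 0x1496D → wrap carry → 0x496E
  0x496E + 0xF4EA = 0x13E58 → wrap carry → 0x3E59
  0x3E59 + 0x63B5 = 0x0A20E
  0xA20E + 0x4BF5 = 0x0EE03
  0xEE03 + 0x53CA = 0x141CD → wrap carry → 0x41CE
One's-complement sum = 0x41CE.
Checksum = ~0x41CE & 0xFFFF = 0xBE31.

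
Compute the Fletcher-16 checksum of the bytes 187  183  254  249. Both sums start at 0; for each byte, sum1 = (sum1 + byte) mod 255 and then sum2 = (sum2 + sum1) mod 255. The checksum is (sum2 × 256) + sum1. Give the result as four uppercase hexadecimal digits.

0E6C

Running sums (mod 255):
  after byte 0 (187): sum1=187, sum2=187
  after byte 1 (183): sum1=115, sum2=47
  after byte 2 (254): sum1=114, sum2=161
  after byte 3 (249): sum1=108, sum2=14
Checksum = sum2·256 + sum1 = 14·256 + 108 = 3692 = 0x0E6C.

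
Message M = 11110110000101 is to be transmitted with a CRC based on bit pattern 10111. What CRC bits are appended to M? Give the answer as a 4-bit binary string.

Append 4 zeros: 111101100001010000. Divide by 10111 (XOR where the leading bit is 1):
  pos 0: 11110 XOR 10111 = 01001
  pos 1: 10011 XOR 10111 = 00100
  pos 3: 10010 XOR 10111 = 00101
  pos 5: 10100 XOR 10111 = 00011
  pos 8: 11010 XOR 10111 = 01101
  pos 9: 11011 XOR 10111 = 01100
  pos 10: 11000 XOR 10111 = 01111
  pos 11: 11110 XOR 10111 = 01001
  pos 12: 10010 XOR 10111 = 00101
Remainder (last 4 bits) = 1010. This is the CRC / FCS.

1010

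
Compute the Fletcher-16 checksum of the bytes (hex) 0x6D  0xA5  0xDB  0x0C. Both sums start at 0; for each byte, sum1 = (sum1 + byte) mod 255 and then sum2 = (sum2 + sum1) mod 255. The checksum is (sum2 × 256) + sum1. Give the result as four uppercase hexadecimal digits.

6AFA

Running sums (mod 255):
  after byte 0 (0x6D): sum1=109, sum2=109
  after byte 1 (0xA5): sum1=19, sum2=128
  after byte 2 (0xDB): sum1=238, sum2=111
  after byte 3 (0x0C): sum1=250, sum2=106
Checksum = sum2·256 + sum1 = 106·256 + 250 = 27386 = 0x6AFA.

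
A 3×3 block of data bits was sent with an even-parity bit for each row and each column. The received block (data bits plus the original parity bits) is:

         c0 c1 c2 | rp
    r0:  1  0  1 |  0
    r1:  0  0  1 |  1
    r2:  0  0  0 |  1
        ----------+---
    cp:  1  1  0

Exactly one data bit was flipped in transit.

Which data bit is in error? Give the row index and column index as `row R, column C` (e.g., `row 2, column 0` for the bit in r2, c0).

Recompute each row's even parity and compare to rp:
  r0: data parity 0, sent rp 0 → ok
  r1: data parity 1, sent rp 1 → ok
  r2: data parity 0, sent rp 1 → mismatch
Recompute each column's even parity and compare to cp:
  c0: data parity 1, sent cp 1 → ok
  c1: data parity 0, sent cp 1 → mismatch
  c2: data parity 0, sent cp 0 → ok
Exactly one row (r2) and one column (c1) fail → the flipped bit is at their intersection.

row 2, column 1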